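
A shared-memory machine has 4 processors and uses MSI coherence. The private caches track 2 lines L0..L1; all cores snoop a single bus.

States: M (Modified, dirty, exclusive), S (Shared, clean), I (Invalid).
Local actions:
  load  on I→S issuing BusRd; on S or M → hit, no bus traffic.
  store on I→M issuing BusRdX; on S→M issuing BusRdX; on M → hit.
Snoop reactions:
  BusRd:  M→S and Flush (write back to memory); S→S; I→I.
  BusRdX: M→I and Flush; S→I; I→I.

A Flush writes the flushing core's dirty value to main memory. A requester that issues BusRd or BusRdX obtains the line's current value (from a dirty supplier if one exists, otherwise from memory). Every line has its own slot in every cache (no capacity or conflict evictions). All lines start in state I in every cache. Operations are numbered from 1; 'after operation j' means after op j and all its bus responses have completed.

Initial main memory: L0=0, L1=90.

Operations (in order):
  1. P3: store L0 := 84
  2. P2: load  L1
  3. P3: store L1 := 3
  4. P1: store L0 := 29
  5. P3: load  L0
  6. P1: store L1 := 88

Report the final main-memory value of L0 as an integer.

  op1 P3: store L0 := 84 → I/I/I/M on L0; bus BusRdX; mem=0
  op2 P2: load  L1 → I/I/S/I on L1; bus BusRd; mem=90
  op3 P3: store L1 := 3 → I/I/I/M on L1; bus BusRdX; mem=90
  op4 P1: store L0 := 29 → I/M/I/I on L0; bus BusRdX Flush; mem=84
  op5 P3: load  L0 → I/S/I/S on L0; bus BusRd Flush; mem=29
  op6 P1: store L1 := 88 → I/M/I/I on L1; bus BusRdX Flush; mem=3

memory[L0] = 29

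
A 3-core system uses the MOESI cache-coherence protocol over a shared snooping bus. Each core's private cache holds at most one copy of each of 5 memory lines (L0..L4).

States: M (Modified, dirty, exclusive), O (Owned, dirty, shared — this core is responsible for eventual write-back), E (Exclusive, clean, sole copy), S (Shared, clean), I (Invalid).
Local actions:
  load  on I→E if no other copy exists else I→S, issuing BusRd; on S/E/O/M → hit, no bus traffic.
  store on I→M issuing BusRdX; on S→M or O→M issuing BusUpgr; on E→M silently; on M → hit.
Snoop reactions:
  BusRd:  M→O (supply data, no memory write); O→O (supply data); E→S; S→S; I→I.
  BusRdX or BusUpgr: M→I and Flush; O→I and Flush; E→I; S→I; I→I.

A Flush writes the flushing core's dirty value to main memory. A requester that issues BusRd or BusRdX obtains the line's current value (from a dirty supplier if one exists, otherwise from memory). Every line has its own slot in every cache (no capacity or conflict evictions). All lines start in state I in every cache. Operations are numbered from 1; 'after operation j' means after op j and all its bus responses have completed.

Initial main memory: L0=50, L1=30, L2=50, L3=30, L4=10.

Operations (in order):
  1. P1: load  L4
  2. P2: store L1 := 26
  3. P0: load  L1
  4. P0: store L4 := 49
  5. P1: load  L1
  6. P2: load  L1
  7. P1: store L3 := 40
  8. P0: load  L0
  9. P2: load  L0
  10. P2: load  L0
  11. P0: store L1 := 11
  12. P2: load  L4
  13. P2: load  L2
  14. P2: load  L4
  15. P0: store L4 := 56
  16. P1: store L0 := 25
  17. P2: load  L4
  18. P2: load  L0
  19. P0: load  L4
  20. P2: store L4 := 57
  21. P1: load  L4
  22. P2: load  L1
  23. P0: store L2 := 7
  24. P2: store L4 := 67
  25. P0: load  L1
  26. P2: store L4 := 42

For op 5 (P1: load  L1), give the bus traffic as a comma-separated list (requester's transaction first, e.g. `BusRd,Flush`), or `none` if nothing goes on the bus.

bus = BusRd

1. P1: load  L4  bus=[BusRd]  L4: P0=I P1=E P2=I  mem[L4]=10
2. P2: store L1 := 26  bus=[BusRdX]  L1: P0=I P1=I P2=M  mem[L1]=30
3. P0: load  L1  bus=[BusRd]  L1: P0=S P1=I P2=O  mem[L1]=30
4. P0: store L4 := 49  bus=[BusRdX]  L4: P0=M P1=I P2=I  mem[L4]=10
5. P1: load  L1  bus=[BusRd]  L1: P0=S P1=S P2=O  mem[L1]=30
6. P2: load  L1  bus=[-]  L1: P0=S P1=S P2=O  mem[L1]=30
7. P1: store L3 := 40  bus=[BusRdX]  L3: P0=I P1=M P2=I  mem[L3]=30
8. P0: load  L0  bus=[BusRd]  L0: P0=E P1=I P2=I  mem[L0]=50
9. P2: load  L0  bus=[BusRd]  L0: P0=S P1=I P2=S  mem[L0]=50
10. P2: load  L0  bus=[-]  L0: P0=S P1=I P2=S  mem[L0]=50
11. P0: store L1 := 11  bus=[BusUpgr,Flush]  L1: P0=M P1=I P2=I  mem[L1]=26
12. P2: load  L4  bus=[BusRd]  L4: P0=O P1=I P2=S  mem[L4]=10
13. P2: load  L2  bus=[BusRd]  L2: P0=I P1=I P2=E  mem[L2]=50
14. P2: load  L4  bus=[-]  L4: P0=O P1=I P2=S  mem[L4]=10
15. P0: store L4 := 56  bus=[BusUpgr]  L4: P0=M P1=I P2=I  mem[L4]=10
16. P1: store L0 := 25  bus=[BusRdX]  L0: P0=I P1=M P2=I  mem[L0]=50
17. P2: load  L4  bus=[BusRd]  L4: P0=O P1=I P2=S  mem[L4]=10
18. P2: load  L0  bus=[BusRd]  L0: P0=I P1=O P2=S  mem[L0]=50
19. P0: load  L4  bus=[-]  L4: P0=O P1=I P2=S  mem[L4]=10
20. P2: store L4 := 57  bus=[BusUpgr,Flush]  L4: P0=I P1=I P2=M  mem[L4]=56
21. P1: load  L4  bus=[BusRd]  L4: P0=I P1=S P2=O  mem[L4]=56
22. P2: load  L1  bus=[BusRd]  L1: P0=O P1=I P2=S  mem[L1]=26
23. P0: store L2 := 7  bus=[BusRdX]  L2: P0=M P1=I P2=I  mem[L2]=50
24. P2: store L4 := 67  bus=[BusUpgr]  L4: P0=I P1=I P2=M  mem[L4]=56
25. P0: load  L1  bus=[-]  L1: P0=O P1=I P2=S  mem[L1]=26
26. P2: store L4 := 42  bus=[-]  L4: P0=I P1=I P2=M  mem[L4]=56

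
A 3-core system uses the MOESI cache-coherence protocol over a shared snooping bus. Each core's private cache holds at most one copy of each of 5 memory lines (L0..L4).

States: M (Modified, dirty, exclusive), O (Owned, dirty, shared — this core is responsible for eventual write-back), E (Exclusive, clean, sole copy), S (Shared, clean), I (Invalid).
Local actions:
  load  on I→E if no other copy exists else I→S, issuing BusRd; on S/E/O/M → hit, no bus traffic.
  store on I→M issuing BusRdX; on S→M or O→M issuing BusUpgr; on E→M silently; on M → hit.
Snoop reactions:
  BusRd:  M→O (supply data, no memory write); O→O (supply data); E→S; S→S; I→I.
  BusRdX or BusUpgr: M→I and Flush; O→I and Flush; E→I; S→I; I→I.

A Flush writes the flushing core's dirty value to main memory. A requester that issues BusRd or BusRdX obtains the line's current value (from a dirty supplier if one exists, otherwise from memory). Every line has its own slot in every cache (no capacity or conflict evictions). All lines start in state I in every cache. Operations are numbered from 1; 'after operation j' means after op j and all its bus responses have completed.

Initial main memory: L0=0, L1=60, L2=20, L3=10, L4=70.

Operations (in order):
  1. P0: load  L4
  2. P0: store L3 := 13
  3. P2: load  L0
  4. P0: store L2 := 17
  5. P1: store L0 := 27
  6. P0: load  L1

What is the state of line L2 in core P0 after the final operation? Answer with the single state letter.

step 1: P0: load  L4  ⟶  EII  (L4)  txn=BusRd  M[L4]=70
step 2: P0: store L3 := 13  ⟶  MII  (L3)  txn=BusRdX  M[L3]=10
step 3: P2: load  L0  ⟶  IIE  (L0)  txn=BusRd  M[L0]=0
step 4: P0: store L2 := 17  ⟶  MII  (L2)  txn=BusRdX  M[L2]=20
step 5: P1: store L0 := 27  ⟶  IMI  (L0)  txn=BusRdX  M[L0]=0
step 6: P0: load  L1  ⟶  EII  (L1)  txn=BusRd  M[L1]=60

state = M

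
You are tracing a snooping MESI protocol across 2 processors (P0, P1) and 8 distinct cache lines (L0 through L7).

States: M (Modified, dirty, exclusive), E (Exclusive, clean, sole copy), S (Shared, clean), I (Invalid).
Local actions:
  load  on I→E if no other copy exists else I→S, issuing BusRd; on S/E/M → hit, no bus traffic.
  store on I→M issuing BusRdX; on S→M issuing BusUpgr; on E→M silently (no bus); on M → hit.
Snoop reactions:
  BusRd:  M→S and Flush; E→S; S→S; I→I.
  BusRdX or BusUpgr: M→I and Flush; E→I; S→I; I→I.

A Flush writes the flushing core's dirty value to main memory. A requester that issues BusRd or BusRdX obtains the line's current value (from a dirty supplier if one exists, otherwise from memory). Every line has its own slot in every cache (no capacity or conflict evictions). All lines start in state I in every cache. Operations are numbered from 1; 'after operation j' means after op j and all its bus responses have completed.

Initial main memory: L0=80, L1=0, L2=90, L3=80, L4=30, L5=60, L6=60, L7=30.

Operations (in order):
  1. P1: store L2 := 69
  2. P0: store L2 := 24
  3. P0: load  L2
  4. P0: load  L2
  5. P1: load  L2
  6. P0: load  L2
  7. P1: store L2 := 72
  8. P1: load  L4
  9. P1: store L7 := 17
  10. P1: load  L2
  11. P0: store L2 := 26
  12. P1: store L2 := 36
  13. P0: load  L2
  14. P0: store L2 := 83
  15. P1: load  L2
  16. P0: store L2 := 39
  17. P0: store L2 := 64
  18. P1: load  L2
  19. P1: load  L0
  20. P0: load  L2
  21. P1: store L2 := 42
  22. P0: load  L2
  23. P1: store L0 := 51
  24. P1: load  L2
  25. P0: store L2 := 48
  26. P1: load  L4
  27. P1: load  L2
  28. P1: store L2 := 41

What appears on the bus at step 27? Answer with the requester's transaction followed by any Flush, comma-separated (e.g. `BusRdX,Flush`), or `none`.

bus = BusRd,Flush

step 1: P1: store L2 := 69  ⟶  IM  (L2)  txn=BusRdX  M[L2]=90
step 2: P0: store L2 := 24  ⟶  MI  (L2)  txn=BusRdX+Flush  M[L2]=69
step 3: P0: load  L2  ⟶  MI  (L2)  txn=∅  M[L2]=69
step 4: P0: load  L2  ⟶  MI  (L2)  txn=∅  M[L2]=69
step 5: P1: load  L2  ⟶  SS  (L2)  txn=BusRd+Flush  M[L2]=24
step 6: P0: load  L2  ⟶  SS  (L2)  txn=∅  M[L2]=24
step 7: P1: store L2 := 72  ⟶  IM  (L2)  txn=BusUpgr  M[L2]=24
step 8: P1: load  L4  ⟶  IE  (L4)  txn=BusRd  M[L4]=30
step 9: P1: store L7 := 17  ⟶  IM  (L7)  txn=BusRdX  M[L7]=30
step 10: P1: load  L2  ⟶  IM  (L2)  txn=∅  M[L2]=24
step 11: P0: store L2 := 26  ⟶  MI  (L2)  txn=BusRdX+Flush  M[L2]=72
step 12: P1: store L2 := 36  ⟶  IM  (L2)  txn=BusRdX+Flush  M[L2]=26
step 13: P0: load  L2  ⟶  SS  (L2)  txn=BusRd+Flush  M[L2]=36
step 14: P0: store L2 := 83  ⟶  MI  (L2)  txn=BusUpgr  M[L2]=36
step 15: P1: load  L2  ⟶  SS  (L2)  txn=BusRd+Flush  M[L2]=83
step 16: P0: store L2 := 39  ⟶  MI  (L2)  txn=BusUpgr  M[L2]=83
step 17: P0: store L2 := 64  ⟶  MI  (L2)  txn=∅  M[L2]=83
step 18: P1: load  L2  ⟶  SS  (L2)  txn=BusRd+Flush  M[L2]=64
step 19: P1: load  L0  ⟶  IE  (L0)  txn=BusRd  M[L0]=80
step 20: P0: load  L2  ⟶  SS  (L2)  txn=∅  M[L2]=64
step 21: P1: store L2 := 42  ⟶  IM  (L2)  txn=BusUpgr  M[L2]=64
step 22: P0: load  L2  ⟶  SS  (L2)  txn=BusRd+Flush  M[L2]=42
step 23: P1: store L0 := 51  ⟶  IM  (L0)  txn=∅  M[L0]=80
step 24: P1: load  L2  ⟶  SS  (L2)  txn=∅  M[L2]=42
step 25: P0: store L2 := 48  ⟶  MI  (L2)  txn=BusUpgr  M[L2]=42
step 26: P1: load  L4  ⟶  IE  (L4)  txn=∅  M[L4]=30
step 27: P1: load  L2  ⟶  SS  (L2)  txn=BusRd+Flush  M[L2]=48
step 28: P1: store L2 := 41  ⟶  IM  (L2)  txn=BusUpgr  M[L2]=48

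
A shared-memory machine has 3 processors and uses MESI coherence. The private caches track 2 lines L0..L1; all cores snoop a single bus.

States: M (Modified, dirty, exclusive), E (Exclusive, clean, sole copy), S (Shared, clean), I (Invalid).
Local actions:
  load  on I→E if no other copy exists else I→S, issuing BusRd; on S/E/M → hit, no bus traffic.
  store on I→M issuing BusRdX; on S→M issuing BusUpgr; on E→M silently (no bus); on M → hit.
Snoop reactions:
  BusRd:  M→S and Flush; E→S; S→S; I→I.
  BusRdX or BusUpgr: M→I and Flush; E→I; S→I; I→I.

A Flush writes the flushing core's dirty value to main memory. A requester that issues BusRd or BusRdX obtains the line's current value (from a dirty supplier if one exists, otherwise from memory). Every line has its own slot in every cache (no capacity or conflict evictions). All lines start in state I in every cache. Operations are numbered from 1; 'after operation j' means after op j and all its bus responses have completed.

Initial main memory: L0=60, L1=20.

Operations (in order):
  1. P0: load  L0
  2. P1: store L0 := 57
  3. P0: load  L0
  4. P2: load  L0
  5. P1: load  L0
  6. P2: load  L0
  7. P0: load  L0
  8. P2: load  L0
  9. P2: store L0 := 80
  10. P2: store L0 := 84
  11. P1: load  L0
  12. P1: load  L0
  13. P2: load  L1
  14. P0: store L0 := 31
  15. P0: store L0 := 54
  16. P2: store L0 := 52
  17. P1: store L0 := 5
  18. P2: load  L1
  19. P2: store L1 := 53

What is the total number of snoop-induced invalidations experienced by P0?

invalidations = 3

1. P0: load  L0  bus=[BusRd]  L0: P0=E P1=I P2=I  mem[L0]=60
2. P1: store L0 := 57  bus=[BusRdX]  L0: P0=I P1=M P2=I  mem[L0]=60
3. P0: load  L0  bus=[BusRd,Flush]  L0: P0=S P1=S P2=I  mem[L0]=57
4. P2: load  L0  bus=[BusRd]  L0: P0=S P1=S P2=S  mem[L0]=57
5. P1: load  L0  bus=[-]  L0: P0=S P1=S P2=S  mem[L0]=57
6. P2: load  L0  bus=[-]  L0: P0=S P1=S P2=S  mem[L0]=57
7. P0: load  L0  bus=[-]  L0: P0=S P1=S P2=S  mem[L0]=57
8. P2: load  L0  bus=[-]  L0: P0=S P1=S P2=S  mem[L0]=57
9. P2: store L0 := 80  bus=[BusUpgr]  L0: P0=I P1=I P2=M  mem[L0]=57
10. P2: store L0 := 84  bus=[-]  L0: P0=I P1=I P2=M  mem[L0]=57
11. P1: load  L0  bus=[BusRd,Flush]  L0: P0=I P1=S P2=S  mem[L0]=84
12. P1: load  L0  bus=[-]  L0: P0=I P1=S P2=S  mem[L0]=84
13. P2: load  L1  bus=[BusRd]  L1: P0=I P1=I P2=E  mem[L1]=20
14. P0: store L0 := 31  bus=[BusRdX]  L0: P0=M P1=I P2=I  mem[L0]=84
15. P0: store L0 := 54  bus=[-]  L0: P0=M P1=I P2=I  mem[L0]=84
16. P2: store L0 := 52  bus=[BusRdX,Flush]  L0: P0=I P1=I P2=M  mem[L0]=54
17. P1: store L0 := 5  bus=[BusRdX,Flush]  L0: P0=I P1=M P2=I  mem[L0]=52
18. P2: load  L1  bus=[-]  L1: P0=I P1=I P2=E  mem[L1]=20
19. P2: store L1 := 53  bus=[-]  L1: P0=I P1=I P2=M  mem[L1]=20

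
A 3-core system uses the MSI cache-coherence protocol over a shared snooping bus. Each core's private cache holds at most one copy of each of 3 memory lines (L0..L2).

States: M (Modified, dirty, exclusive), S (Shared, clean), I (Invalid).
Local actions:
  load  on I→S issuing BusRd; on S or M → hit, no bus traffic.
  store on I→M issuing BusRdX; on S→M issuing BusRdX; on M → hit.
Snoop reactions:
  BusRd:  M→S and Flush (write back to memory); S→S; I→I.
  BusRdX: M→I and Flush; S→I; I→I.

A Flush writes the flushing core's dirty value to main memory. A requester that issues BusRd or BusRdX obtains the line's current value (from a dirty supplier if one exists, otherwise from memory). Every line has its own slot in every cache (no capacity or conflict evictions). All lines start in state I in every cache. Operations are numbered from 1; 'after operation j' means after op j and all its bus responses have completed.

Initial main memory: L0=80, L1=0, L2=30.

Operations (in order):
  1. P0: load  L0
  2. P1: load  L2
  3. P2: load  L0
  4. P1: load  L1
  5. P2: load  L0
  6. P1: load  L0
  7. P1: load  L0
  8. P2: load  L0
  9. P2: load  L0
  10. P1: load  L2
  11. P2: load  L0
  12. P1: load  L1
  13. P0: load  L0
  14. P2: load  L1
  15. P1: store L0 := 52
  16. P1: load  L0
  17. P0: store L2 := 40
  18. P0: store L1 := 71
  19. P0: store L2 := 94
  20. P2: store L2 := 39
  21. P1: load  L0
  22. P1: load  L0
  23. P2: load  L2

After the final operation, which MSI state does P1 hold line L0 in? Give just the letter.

step 1: P0: load  L0  ⟶  SII  (L0)  txn=BusRd  M[L0]=80
step 2: P1: load  L2  ⟶  ISI  (L2)  txn=BusRd  M[L2]=30
step 3: P2: load  L0  ⟶  SIS  (L0)  txn=BusRd  M[L0]=80
step 4: P1: load  L1  ⟶  ISI  (L1)  txn=BusRd  M[L1]=0
step 5: P2: load  L0  ⟶  SIS  (L0)  txn=∅  M[L0]=80
step 6: P1: load  L0  ⟶  SSS  (L0)  txn=BusRd  M[L0]=80
step 7: P1: load  L0  ⟶  SSS  (L0)  txn=∅  M[L0]=80
step 8: P2: load  L0  ⟶  SSS  (L0)  txn=∅  M[L0]=80
step 9: P2: load  L0  ⟶  SSS  (L0)  txn=∅  M[L0]=80
step 10: P1: load  L2  ⟶  ISI  (L2)  txn=∅  M[L2]=30
step 11: P2: load  L0  ⟶  SSS  (L0)  txn=∅  M[L0]=80
step 12: P1: load  L1  ⟶  ISI  (L1)  txn=∅  M[L1]=0
step 13: P0: load  L0  ⟶  SSS  (L0)  txn=∅  M[L0]=80
step 14: P2: load  L1  ⟶  ISS  (L1)  txn=BusRd  M[L1]=0
step 15: P1: store L0 := 52  ⟶  IMI  (L0)  txn=BusRdX  M[L0]=80
step 16: P1: load  L0  ⟶  IMI  (L0)  txn=∅  M[L0]=80
step 17: P0: store L2 := 40  ⟶  MII  (L2)  txn=BusRdX  M[L2]=30
step 18: P0: store L1 := 71  ⟶  MII  (L1)  txn=BusRdX  M[L1]=0
step 19: P0: store L2 := 94  ⟶  MII  (L2)  txn=∅  M[L2]=30
step 20: P2: store L2 := 39  ⟶  IIM  (L2)  txn=BusRdX+Flush  M[L2]=94
step 21: P1: load  L0  ⟶  IMI  (L0)  txn=∅  M[L0]=80
step 22: P1: load  L0  ⟶  IMI  (L0)  txn=∅  M[L0]=80
step 23: P2: load  L2  ⟶  IIM  (L2)  txn=∅  M[L2]=94

state = M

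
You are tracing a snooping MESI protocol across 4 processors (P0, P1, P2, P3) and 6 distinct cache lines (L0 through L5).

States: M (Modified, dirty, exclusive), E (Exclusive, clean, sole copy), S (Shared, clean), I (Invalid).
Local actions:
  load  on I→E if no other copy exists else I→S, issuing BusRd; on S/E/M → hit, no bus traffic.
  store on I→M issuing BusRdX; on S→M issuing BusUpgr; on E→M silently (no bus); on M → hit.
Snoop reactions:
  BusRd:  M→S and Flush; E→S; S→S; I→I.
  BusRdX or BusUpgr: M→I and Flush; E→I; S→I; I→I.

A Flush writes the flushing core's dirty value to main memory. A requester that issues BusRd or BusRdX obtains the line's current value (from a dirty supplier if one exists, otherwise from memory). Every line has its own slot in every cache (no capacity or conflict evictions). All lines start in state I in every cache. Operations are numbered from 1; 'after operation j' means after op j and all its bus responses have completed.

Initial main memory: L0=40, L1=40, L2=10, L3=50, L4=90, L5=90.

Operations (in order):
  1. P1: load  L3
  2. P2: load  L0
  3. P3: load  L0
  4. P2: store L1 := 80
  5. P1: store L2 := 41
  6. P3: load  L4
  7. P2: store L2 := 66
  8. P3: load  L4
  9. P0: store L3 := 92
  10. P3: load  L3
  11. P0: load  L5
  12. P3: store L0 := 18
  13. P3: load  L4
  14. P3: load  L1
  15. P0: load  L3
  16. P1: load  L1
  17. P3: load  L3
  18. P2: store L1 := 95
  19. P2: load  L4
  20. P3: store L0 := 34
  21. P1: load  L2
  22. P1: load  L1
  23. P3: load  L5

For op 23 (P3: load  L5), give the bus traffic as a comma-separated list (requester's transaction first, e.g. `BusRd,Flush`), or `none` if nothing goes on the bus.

bus = BusRd

  op1 P1: load  L3 → I/E/I/I on L3; bus BusRd; mem=50
  op2 P2: load  L0 → I/I/E/I on L0; bus BusRd; mem=40
  op3 P3: load  L0 → I/I/S/S on L0; bus BusRd; mem=40
  op4 P2: store L1 := 80 → I/I/M/I on L1; bus BusRdX; mem=40
  op5 P1: store L2 := 41 → I/M/I/I on L2; bus BusRdX; mem=10
  op6 P3: load  L4 → I/I/I/E on L4; bus BusRd; mem=90
  op7 P2: store L2 := 66 → I/I/M/I on L2; bus BusRdX Flush; mem=41
  op8 P3: load  L4 → I/I/I/E on L4; bus (none); mem=90
  op9 P0: store L3 := 92 → M/I/I/I on L3; bus BusRdX; mem=50
  op10 P3: load  L3 → S/I/I/S on L3; bus BusRd Flush; mem=92
  op11 P0: load  L5 → E/I/I/I on L5; bus BusRd; mem=90
  op12 P3: store L0 := 18 → I/I/I/M on L0; bus BusUpgr; mem=40
  op13 P3: load  L4 → I/I/I/E on L4; bus (none); mem=90
  op14 P3: load  L1 → I/I/S/S on L1; bus BusRd Flush; mem=80
  op15 P0: load  L3 → S/I/I/S on L3; bus (none); mem=92
  op16 P1: load  L1 → I/S/S/S on L1; bus BusRd; mem=80
  op17 P3: load  L3 → S/I/I/S on L3; bus (none); mem=92
  op18 P2: store L1 := 95 → I/I/M/I on L1; bus BusUpgr; mem=80
  op19 P2: load  L4 → I/I/S/S on L4; bus BusRd; mem=90
  op20 P3: store L0 := 34 → I/I/I/M on L0; bus (none); mem=40
  op21 P1: load  L2 → I/S/S/I on L2; bus BusRd Flush; mem=66
  op22 P1: load  L1 → I/S/S/I on L1; bus BusRd Flush; mem=95
  op23 P3: load  L5 → S/I/I/S on L5; bus BusRd; mem=90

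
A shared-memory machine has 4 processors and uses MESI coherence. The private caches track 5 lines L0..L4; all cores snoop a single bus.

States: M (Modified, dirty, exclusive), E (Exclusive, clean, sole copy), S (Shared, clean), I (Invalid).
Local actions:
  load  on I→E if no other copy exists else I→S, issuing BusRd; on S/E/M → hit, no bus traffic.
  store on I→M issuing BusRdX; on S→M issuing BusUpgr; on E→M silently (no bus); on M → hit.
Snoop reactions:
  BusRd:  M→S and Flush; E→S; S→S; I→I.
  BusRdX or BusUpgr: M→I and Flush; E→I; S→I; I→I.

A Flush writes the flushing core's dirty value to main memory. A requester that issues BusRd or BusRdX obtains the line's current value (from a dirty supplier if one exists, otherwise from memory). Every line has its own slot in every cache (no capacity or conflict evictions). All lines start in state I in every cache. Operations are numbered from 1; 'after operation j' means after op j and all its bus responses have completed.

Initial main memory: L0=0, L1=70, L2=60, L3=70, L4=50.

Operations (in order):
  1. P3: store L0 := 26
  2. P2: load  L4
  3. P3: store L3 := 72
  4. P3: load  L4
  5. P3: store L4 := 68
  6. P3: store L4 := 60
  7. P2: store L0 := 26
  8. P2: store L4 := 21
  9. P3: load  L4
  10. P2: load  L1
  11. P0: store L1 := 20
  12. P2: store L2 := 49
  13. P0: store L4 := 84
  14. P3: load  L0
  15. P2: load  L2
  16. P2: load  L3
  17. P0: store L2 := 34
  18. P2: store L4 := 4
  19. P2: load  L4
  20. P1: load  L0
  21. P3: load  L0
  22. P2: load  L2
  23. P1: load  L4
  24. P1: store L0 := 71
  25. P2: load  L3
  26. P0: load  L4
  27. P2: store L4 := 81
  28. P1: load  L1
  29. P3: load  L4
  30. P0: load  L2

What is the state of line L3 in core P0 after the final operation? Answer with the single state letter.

[1] P3: store L0 := 26 | P0:I, P1:I, P2:I, P3:M(26) | bus: BusRdX
[2] P2: load  L4 | P0:I, P1:I, P2:E(50), P3:I | bus: BusRd
[3] P3: store L3 := 72 | P0:I, P1:I, P2:I, P3:M(72) | bus: BusRdX
[4] P3: load  L4 | P0:I, P1:I, P2:S(50), P3:S(50) | bus: BusRd
[5] P3: store L4 := 68 | P0:I, P1:I, P2:I, P3:M(68) | bus: BusUpgr
[6] P3: store L4 := 60 | P0:I, P1:I, P2:I, P3:M(60) | bus: none
[7] P2: store L0 := 26 | P0:I, P1:I, P2:M(26), P3:I | bus: BusRdX,Flush
[8] P2: store L4 := 21 | P0:I, P1:I, P2:M(21), P3:I | bus: BusRdX,Flush
[9] P3: load  L4 | P0:I, P1:I, P2:S(21), P3:S(21) | bus: BusRd,Flush
[10] P2: load  L1 | P0:I, P1:I, P2:E(70), P3:I | bus: BusRd
[11] P0: store L1 := 20 | P0:M(20), P1:I, P2:I, P3:I | bus: BusRdX
[12] P2: store L2 := 49 | P0:I, P1:I, P2:M(49), P3:I | bus: BusRdX
[13] P0: store L4 := 84 | P0:M(84), P1:I, P2:I, P3:I | bus: BusRdX
[14] P3: load  L0 | P0:I, P1:I, P2:S(26), P3:S(26) | bus: BusRd,Flush
[15] P2: load  L2 | P0:I, P1:I, P2:M(49), P3:I | bus: none
[16] P2: load  L3 | P0:I, P1:I, P2:S(72), P3:S(72) | bus: BusRd,Flush
[17] P0: store L2 := 34 | P0:M(34), P1:I, P2:I, P3:I | bus: BusRdX,Flush
[18] P2: store L4 := 4 | P0:I, P1:I, P2:M(4), P3:I | bus: BusRdX,Flush
[19] P2: load  L4 | P0:I, P1:I, P2:M(4), P3:I | bus: none
[20] P1: load  L0 | P0:I, P1:S(26), P2:S(26), P3:S(26) | bus: BusRd
[21] P3: load  L0 | P0:I, P1:S(26), P2:S(26), P3:S(26) | bus: none
[22] P2: load  L2 | P0:S(34), P1:I, P2:S(34), P3:I | bus: BusRd,Flush
[23] P1: load  L4 | P0:I, P1:S(4), P2:S(4), P3:I | bus: BusRd,Flush
[24] P1: store L0 := 71 | P0:I, P1:M(71), P2:I, P3:I | bus: BusUpgr
[25] P2: load  L3 | P0:I, P1:I, P2:S(72), P3:S(72) | bus: none
[26] P0: load  L4 | P0:S(4), P1:S(4), P2:S(4), P3:I | bus: BusRd
[27] P2: store L4 := 81 | P0:I, P1:I, P2:M(81), P3:I | bus: BusUpgr
[28] P1: load  L1 | P0:S(20), P1:S(20), P2:I, P3:I | bus: BusRd,Flush
[29] P3: load  L4 | P0:I, P1:I, P2:S(81), P3:S(81) | bus: BusRd,Flush
[30] P0: load  L2 | P0:S(34), P1:I, P2:S(34), P3:I | bus: none

state = I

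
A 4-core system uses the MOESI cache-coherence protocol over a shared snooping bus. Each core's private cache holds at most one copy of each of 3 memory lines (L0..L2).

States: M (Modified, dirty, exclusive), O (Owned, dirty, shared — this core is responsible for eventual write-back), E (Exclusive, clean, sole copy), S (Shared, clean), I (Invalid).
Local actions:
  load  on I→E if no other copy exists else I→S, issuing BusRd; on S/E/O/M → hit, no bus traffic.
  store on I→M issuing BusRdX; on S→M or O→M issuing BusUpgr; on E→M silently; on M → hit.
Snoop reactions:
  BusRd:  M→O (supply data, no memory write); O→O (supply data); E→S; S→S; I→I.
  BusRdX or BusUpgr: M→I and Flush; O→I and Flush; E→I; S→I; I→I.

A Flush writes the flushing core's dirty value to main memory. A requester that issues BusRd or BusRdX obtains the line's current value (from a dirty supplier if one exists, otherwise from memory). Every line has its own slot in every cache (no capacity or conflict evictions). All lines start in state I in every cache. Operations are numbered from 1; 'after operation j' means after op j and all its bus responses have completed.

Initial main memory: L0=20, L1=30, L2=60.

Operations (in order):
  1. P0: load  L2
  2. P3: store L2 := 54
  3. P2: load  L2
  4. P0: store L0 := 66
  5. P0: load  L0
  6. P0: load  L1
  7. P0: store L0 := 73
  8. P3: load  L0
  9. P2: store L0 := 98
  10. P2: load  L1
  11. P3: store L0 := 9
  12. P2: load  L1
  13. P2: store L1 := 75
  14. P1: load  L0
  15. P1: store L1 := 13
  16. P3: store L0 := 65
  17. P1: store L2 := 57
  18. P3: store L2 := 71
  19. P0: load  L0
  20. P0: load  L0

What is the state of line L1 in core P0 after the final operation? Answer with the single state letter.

state = I

1. P0: load  L2  bus=[BusRd]  L2: P0=E P1=I P2=I P3=I  mem[L2]=60
2. P3: store L2 := 54  bus=[BusRdX]  L2: P0=I P1=I P2=I P3=M  mem[L2]=60
3. P2: load  L2  bus=[BusRd]  L2: P0=I P1=I P2=S P3=O  mem[L2]=60
4. P0: store L0 := 66  bus=[BusRdX]  L0: P0=M P1=I P2=I P3=I  mem[L0]=20
5. P0: load  L0  bus=[-]  L0: P0=M P1=I P2=I P3=I  mem[L0]=20
6. P0: load  L1  bus=[BusRd]  L1: P0=E P1=I P2=I P3=I  mem[L1]=30
7. P0: store L0 := 73  bus=[-]  L0: P0=M P1=I P2=I P3=I  mem[L0]=20
8. P3: load  L0  bus=[BusRd]  L0: P0=O P1=I P2=I P3=S  mem[L0]=20
9. P2: store L0 := 98  bus=[BusRdX,Flush]  L0: P0=I P1=I P2=M P3=I  mem[L0]=73
10. P2: load  L1  bus=[BusRd]  L1: P0=S P1=I P2=S P3=I  mem[L1]=30
11. P3: store L0 := 9  bus=[BusRdX,Flush]  L0: P0=I P1=I P2=I P3=M  mem[L0]=98
12. P2: load  L1  bus=[-]  L1: P0=S P1=I P2=S P3=I  mem[L1]=30
13. P2: store L1 := 75  bus=[BusUpgr]  L1: P0=I P1=I P2=M P3=I  mem[L1]=30
14. P1: load  L0  bus=[BusRd]  L0: P0=I P1=S P2=I P3=O  mem[L0]=98
15. P1: store L1 := 13  bus=[BusRdX,Flush]  L1: P0=I P1=M P2=I P3=I  mem[L1]=75
16. P3: store L0 := 65  bus=[BusUpgr]  L0: P0=I P1=I P2=I P3=M  mem[L0]=98
17. P1: store L2 := 57  bus=[BusRdX,Flush]  L2: P0=I P1=M P2=I P3=I  mem[L2]=54
18. P3: store L2 := 71  bus=[BusRdX,Flush]  L2: P0=I P1=I P2=I P3=M  mem[L2]=57
19. P0: load  L0  bus=[BusRd]  L0: P0=S P1=I P2=I P3=O  mem[L0]=98
20. P0: load  L0  bus=[-]  L0: P0=S P1=I P2=I P3=O  mem[L0]=98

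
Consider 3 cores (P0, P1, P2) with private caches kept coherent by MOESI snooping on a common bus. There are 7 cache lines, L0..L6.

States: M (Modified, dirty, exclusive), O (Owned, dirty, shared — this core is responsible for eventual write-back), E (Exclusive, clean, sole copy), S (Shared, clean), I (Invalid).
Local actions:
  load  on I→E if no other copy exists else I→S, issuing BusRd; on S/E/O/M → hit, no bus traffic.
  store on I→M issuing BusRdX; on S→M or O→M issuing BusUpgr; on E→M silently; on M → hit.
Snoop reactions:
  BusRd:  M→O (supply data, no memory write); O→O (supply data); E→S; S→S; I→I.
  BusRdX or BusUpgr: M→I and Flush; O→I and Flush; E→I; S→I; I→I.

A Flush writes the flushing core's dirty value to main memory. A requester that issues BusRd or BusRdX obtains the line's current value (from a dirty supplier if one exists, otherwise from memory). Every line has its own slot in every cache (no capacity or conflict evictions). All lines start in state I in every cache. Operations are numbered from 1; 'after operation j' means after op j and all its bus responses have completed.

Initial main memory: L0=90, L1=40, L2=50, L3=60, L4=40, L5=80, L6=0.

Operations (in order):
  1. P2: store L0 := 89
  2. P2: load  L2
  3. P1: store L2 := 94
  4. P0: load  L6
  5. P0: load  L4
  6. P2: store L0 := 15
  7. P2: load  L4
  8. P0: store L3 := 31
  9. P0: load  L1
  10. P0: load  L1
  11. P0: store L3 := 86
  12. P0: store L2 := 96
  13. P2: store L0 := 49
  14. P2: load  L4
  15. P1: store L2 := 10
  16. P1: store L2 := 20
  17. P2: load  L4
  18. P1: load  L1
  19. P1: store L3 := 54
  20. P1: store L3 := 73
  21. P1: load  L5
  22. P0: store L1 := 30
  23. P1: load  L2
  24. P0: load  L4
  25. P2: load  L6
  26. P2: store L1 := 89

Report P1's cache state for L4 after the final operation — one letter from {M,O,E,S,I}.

state = I

[1] P2: store L0 := 89 | P0:I, P1:I, P2:M(89) | bus: BusRdX
[2] P2: load  L2 | P0:I, P1:I, P2:E(50) | bus: BusRd
[3] P1: store L2 := 94 | P0:I, P1:M(94), P2:I | bus: BusRdX
[4] P0: load  L6 | P0:E(0), P1:I, P2:I | bus: BusRd
[5] P0: load  L4 | P0:E(40), P1:I, P2:I | bus: BusRd
[6] P2: store L0 := 15 | P0:I, P1:I, P2:M(15) | bus: none
[7] P2: load  L4 | P0:S(40), P1:I, P2:S(40) | bus: BusRd
[8] P0: store L3 := 31 | P0:M(31), P1:I, P2:I | bus: BusRdX
[9] P0: load  L1 | P0:E(40), P1:I, P2:I | bus: BusRd
[10] P0: load  L1 | P0:E(40), P1:I, P2:I | bus: none
[11] P0: store L3 := 86 | P0:M(86), P1:I, P2:I | bus: none
[12] P0: store L2 := 96 | P0:M(96), P1:I, P2:I | bus: BusRdX,Flush
[13] P2: store L0 := 49 | P0:I, P1:I, P2:M(49) | bus: none
[14] P2: load  L4 | P0:S(40), P1:I, P2:S(40) | bus: none
[15] P1: store L2 := 10 | P0:I, P1:M(10), P2:I | bus: BusRdX,Flush
[16] P1: store L2 := 20 | P0:I, P1:M(20), P2:I | bus: none
[17] P2: load  L4 | P0:S(40), P1:I, P2:S(40) | bus: none
[18] P1: load  L1 | P0:S(40), P1:S(40), P2:I | bus: BusRd
[19] P1: store L3 := 54 | P0:I, P1:M(54), P2:I | bus: BusRdX,Flush
[20] P1: store L3 := 73 | P0:I, P1:M(73), P2:I | bus: none
[21] P1: load  L5 | P0:I, P1:E(80), P2:I | bus: BusRd
[22] P0: store L1 := 30 | P0:M(30), P1:I, P2:I | bus: BusUpgr
[23] P1: load  L2 | P0:I, P1:M(20), P2:I | bus: none
[24] P0: load  L4 | P0:S(40), P1:I, P2:S(40) | bus: none
[25] P2: load  L6 | P0:S(0), P1:I, P2:S(0) | bus: BusRd
[26] P2: store L1 := 89 | P0:I, P1:I, P2:M(89) | bus: BusRdX,Flush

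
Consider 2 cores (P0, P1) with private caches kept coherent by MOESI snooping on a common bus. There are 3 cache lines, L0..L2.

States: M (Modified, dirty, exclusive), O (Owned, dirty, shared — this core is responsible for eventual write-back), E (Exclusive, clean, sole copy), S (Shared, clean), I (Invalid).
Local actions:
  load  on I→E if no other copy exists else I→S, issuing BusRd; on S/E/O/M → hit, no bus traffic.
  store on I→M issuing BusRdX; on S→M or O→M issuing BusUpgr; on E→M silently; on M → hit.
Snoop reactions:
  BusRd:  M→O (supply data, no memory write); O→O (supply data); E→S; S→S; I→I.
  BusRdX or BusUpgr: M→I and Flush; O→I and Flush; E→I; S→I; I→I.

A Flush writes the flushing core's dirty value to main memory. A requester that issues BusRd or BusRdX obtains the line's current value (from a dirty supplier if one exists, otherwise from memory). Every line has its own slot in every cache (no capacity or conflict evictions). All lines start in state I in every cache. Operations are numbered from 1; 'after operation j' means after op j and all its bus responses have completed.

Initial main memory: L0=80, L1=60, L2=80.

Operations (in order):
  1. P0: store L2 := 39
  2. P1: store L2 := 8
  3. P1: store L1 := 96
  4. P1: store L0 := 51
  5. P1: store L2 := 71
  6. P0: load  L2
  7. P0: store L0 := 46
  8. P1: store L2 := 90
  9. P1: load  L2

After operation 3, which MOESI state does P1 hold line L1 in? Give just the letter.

state = M

  op1 P0: store L2 := 39 → M/I on L2; bus BusRdX; mem=80
  op2 P1: store L2 := 8 → I/M on L2; bus BusRdX Flush; mem=39
  op3 P1: store L1 := 96 → I/M on L1; bus BusRdX; mem=60
  op4 P1: store L0 := 51 → I/M on L0; bus BusRdX; mem=80
  op5 P1: store L2 := 71 → I/M on L2; bus (none); mem=39
  op6 P0: load  L2 → S/O on L2; bus BusRd; mem=39
  op7 P0: store L0 := 46 → M/I on L0; bus BusRdX Flush; mem=51
  op8 P1: store L2 := 90 → I/M on L2; bus BusUpgr; mem=39
  op9 P1: load  L2 → I/M on L2; bus (none); mem=39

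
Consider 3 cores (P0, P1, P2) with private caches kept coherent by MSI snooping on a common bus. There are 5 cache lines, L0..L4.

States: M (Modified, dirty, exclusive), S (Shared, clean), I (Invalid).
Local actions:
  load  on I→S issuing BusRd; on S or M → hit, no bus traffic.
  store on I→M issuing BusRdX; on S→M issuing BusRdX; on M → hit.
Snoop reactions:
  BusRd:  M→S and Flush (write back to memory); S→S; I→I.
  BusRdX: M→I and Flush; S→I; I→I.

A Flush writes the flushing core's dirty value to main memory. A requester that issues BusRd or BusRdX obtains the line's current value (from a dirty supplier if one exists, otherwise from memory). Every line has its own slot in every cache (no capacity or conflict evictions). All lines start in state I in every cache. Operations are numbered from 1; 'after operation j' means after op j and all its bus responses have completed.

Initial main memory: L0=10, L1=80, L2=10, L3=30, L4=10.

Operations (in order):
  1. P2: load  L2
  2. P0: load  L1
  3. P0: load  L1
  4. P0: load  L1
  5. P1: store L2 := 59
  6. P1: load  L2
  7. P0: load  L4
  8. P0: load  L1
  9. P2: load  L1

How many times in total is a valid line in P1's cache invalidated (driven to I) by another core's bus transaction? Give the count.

  op1 P2: load  L2 → I/I/S on L2; bus BusRd; mem=10
  op2 P0: load  L1 → S/I/I on L1; bus BusRd; mem=80
  op3 P0: load  L1 → S/I/I on L1; bus (none); mem=80
  op4 P0: load  L1 → S/I/I on L1; bus (none); mem=80
  op5 P1: store L2 := 59 → I/M/I on L2; bus BusRdX; mem=10
  op6 P1: load  L2 → I/M/I on L2; bus (none); mem=10
  op7 P0: load  L4 → S/I/I on L4; bus BusRd; mem=10
  op8 P0: load  L1 → S/I/I on L1; bus (none); mem=80
  op9 P2: load  L1 → S/I/S on L1; bus BusRd; mem=80

invalidations = 0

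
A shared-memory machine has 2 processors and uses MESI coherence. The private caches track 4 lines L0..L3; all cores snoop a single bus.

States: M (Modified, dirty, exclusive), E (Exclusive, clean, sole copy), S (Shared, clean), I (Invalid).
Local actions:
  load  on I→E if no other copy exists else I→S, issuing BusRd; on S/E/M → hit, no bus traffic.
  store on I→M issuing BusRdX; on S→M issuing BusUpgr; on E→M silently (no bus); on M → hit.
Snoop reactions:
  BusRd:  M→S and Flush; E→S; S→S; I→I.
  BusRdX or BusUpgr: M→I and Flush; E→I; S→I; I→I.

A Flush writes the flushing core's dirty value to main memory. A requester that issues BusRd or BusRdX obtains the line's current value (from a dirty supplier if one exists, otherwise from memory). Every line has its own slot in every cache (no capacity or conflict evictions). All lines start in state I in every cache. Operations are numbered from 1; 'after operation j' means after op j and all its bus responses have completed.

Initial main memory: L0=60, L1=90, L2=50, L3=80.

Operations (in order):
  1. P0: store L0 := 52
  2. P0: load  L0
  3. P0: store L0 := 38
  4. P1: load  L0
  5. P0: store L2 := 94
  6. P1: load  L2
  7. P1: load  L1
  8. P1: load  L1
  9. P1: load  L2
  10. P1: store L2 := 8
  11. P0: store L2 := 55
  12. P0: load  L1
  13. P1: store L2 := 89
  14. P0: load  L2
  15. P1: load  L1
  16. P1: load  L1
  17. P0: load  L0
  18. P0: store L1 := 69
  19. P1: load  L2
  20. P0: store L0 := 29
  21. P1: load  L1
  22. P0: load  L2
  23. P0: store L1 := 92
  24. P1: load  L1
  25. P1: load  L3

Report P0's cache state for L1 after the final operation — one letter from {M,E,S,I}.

state = S

[1] P0: store L0 := 52 | P0:M(52), P1:I | bus: BusRdX
[2] P0: load  L0 | P0:M(52), P1:I | bus: none
[3] P0: store L0 := 38 | P0:M(38), P1:I | bus: none
[4] P1: load  L0 | P0:S(38), P1:S(38) | bus: BusRd,Flush
[5] P0: store L2 := 94 | P0:M(94), P1:I | bus: BusRdX
[6] P1: load  L2 | P0:S(94), P1:S(94) | bus: BusRd,Flush
[7] P1: load  L1 | P0:I, P1:E(90) | bus: BusRd
[8] P1: load  L1 | P0:I, P1:E(90) | bus: none
[9] P1: load  L2 | P0:S(94), P1:S(94) | bus: none
[10] P1: store L2 := 8 | P0:I, P1:M(8) | bus: BusUpgr
[11] P0: store L2 := 55 | P0:M(55), P1:I | bus: BusRdX,Flush
[12] P0: load  L1 | P0:S(90), P1:S(90) | bus: BusRd
[13] P1: store L2 := 89 | P0:I, P1:M(89) | bus: BusRdX,Flush
[14] P0: load  L2 | P0:S(89), P1:S(89) | bus: BusRd,Flush
[15] P1: load  L1 | P0:S(90), P1:S(90) | bus: none
[16] P1: load  L1 | P0:S(90), P1:S(90) | bus: none
[17] P0: load  L0 | P0:S(38), P1:S(38) | bus: none
[18] P0: store L1 := 69 | P0:M(69), P1:I | bus: BusUpgr
[19] P1: load  L2 | P0:S(89), P1:S(89) | bus: none
[20] P0: store L0 := 29 | P0:M(29), P1:I | bus: BusUpgr
[21] P1: load  L1 | P0:S(69), P1:S(69) | bus: BusRd,Flush
[22] P0: load  L2 | P0:S(89), P1:S(89) | bus: none
[23] P0: store L1 := 92 | P0:M(92), P1:I | bus: BusUpgr
[24] P1: load  L1 | P0:S(92), P1:S(92) | bus: BusRd,Flush
[25] P1: load  L3 | P0:I, P1:E(80) | bus: BusRd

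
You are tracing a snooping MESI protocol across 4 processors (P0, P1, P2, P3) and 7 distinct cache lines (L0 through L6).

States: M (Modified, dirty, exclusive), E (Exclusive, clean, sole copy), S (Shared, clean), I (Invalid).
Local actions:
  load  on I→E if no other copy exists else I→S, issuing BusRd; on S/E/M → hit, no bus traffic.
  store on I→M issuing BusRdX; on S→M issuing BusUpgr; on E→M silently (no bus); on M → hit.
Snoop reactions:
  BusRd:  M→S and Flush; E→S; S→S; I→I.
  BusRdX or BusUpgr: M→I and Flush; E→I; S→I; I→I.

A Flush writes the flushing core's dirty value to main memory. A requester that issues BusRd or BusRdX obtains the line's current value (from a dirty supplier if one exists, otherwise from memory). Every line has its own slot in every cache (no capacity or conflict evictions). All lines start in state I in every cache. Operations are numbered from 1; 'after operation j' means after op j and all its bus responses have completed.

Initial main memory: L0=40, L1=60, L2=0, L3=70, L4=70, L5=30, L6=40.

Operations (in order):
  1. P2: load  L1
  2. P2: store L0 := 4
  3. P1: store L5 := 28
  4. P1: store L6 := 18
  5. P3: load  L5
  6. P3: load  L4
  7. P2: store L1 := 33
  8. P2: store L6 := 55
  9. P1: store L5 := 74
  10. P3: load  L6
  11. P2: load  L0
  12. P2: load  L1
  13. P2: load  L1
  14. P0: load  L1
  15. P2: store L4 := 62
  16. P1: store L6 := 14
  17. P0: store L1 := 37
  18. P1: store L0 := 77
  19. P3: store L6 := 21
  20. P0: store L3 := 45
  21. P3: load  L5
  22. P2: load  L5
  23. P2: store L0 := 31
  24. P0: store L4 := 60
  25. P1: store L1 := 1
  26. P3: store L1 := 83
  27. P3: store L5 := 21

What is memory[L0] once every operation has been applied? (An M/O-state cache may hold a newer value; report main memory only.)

memory[L0] = 77

  op1 P2: load  L1 → I/I/E/I on L1; bus BusRd; mem=60
  op2 P2: store L0 := 4 → I/I/M/I on L0; bus BusRdX; mem=40
  op3 P1: store L5 := 28 → I/M/I/I on L5; bus BusRdX; mem=30
  op4 P1: store L6 := 18 → I/M/I/I on L6; bus BusRdX; mem=40
  op5 P3: load  L5 → I/S/I/S on L5; bus BusRd Flush; mem=28
  op6 P3: load  L4 → I/I/I/E on L4; bus BusRd; mem=70
  op7 P2: store L1 := 33 → I/I/M/I on L1; bus (none); mem=60
  op8 P2: store L6 := 55 → I/I/M/I on L6; bus BusRdX Flush; mem=18
  op9 P1: store L5 := 74 → I/M/I/I on L5; bus BusUpgr; mem=28
  op10 P3: load  L6 → I/I/S/S on L6; bus BusRd Flush; mem=55
  op11 P2: load  L0 → I/I/M/I on L0; bus (none); mem=40
  op12 P2: load  L1 → I/I/M/I on L1; bus (none); mem=60
  op13 P2: load  L1 → I/I/M/I on L1; bus (none); mem=60
  op14 P0: load  L1 → S/I/S/I on L1; bus BusRd Flush; mem=33
  op15 P2: store L4 := 62 → I/I/M/I on L4; bus BusRdX; mem=70
  op16 P1: store L6 := 14 → I/M/I/I on L6; bus BusRdX; mem=55
  op17 P0: store L1 := 37 → M/I/I/I on L1; bus BusUpgr; mem=33
  op18 P1: store L0 := 77 → I/M/I/I on L0; bus BusRdX Flush; mem=4
  op19 P3: store L6 := 21 → I/I/I/M on L6; bus BusRdX Flush; mem=14
  op20 P0: store L3 := 45 → M/I/I/I on L3; bus BusRdX; mem=70
  op21 P3: load  L5 → I/S/I/S on L5; bus BusRd Flush; mem=74
  op22 P2: load  L5 → I/S/S/S on L5; bus BusRd; mem=74
  op23 P2: store L0 := 31 → I/I/M/I on L0; bus BusRdX Flush; mem=77
  op24 P0: store L4 := 60 → M/I/I/I on L4; bus BusRdX Flush; mem=62
  op25 P1: store L1 := 1 → I/M/I/I on L1; bus BusRdX Flush; mem=37
  op26 P3: store L1 := 83 → I/I/I/M on L1; bus BusRdX Flush; mem=1
  op27 P3: store L5 := 21 → I/I/I/M on L5; bus BusUpgr; mem=74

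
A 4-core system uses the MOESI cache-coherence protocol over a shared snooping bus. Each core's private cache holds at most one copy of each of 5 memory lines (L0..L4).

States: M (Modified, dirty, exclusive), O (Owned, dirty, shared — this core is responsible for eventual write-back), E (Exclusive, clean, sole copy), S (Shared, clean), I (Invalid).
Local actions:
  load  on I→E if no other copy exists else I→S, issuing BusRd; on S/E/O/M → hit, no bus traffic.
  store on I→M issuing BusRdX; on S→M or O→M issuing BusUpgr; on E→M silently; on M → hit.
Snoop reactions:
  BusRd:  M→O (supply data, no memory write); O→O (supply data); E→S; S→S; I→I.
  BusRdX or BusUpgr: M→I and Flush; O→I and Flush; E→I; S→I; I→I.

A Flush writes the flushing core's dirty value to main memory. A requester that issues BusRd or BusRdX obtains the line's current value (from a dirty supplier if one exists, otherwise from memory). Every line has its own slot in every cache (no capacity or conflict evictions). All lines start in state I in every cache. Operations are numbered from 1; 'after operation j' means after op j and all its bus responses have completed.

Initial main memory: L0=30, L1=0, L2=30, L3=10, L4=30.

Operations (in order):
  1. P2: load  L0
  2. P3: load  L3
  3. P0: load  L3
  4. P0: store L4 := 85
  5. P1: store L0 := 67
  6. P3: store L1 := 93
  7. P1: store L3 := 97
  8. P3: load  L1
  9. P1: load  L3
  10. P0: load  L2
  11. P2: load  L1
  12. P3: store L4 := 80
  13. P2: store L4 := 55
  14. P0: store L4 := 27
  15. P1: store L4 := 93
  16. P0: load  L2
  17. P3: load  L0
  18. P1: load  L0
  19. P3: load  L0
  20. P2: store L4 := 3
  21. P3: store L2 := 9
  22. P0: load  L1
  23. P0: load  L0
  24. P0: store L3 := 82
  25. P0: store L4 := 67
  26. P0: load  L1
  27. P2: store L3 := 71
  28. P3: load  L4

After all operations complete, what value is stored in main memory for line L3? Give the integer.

memory[L3] = 82

1. P2: load  L0  bus=[BusRd]  L0: P0=I P1=I P2=E P3=I  mem[L0]=30
2. P3: load  L3  bus=[BusRd]  L3: P0=I P1=I P2=I P3=E  mem[L3]=10
3. P0: load  L3  bus=[BusRd]  L3: P0=S P1=I P2=I P3=S  mem[L3]=10
4. P0: store L4 := 85  bus=[BusRdX]  L4: P0=M P1=I P2=I P3=I  mem[L4]=30
5. P1: store L0 := 67  bus=[BusRdX]  L0: P0=I P1=M P2=I P3=I  mem[L0]=30
6. P3: store L1 := 93  bus=[BusRdX]  L1: P0=I P1=I P2=I P3=M  mem[L1]=0
7. P1: store L3 := 97  bus=[BusRdX]  L3: P0=I P1=M P2=I P3=I  mem[L3]=10
8. P3: load  L1  bus=[-]  L1: P0=I P1=I P2=I P3=M  mem[L1]=0
9. P1: load  L3  bus=[-]  L3: P0=I P1=M P2=I P3=I  mem[L3]=10
10. P0: load  L2  bus=[BusRd]  L2: P0=E P1=I P2=I P3=I  mem[L2]=30
11. P2: load  L1  bus=[BusRd]  L1: P0=I P1=I P2=S P3=O  mem[L1]=0
12. P3: store L4 := 80  bus=[BusRdX,Flush]  L4: P0=I P1=I P2=I P3=M  mem[L4]=85
13. P2: store L4 := 55  bus=[BusRdX,Flush]  L4: P0=I P1=I P2=M P3=I  mem[L4]=80
14. P0: store L4 := 27  bus=[BusRdX,Flush]  L4: P0=M P1=I P2=I P3=I  mem[L4]=55
15. P1: store L4 := 93  bus=[BusRdX,Flush]  L4: P0=I P1=M P2=I P3=I  mem[L4]=27
16. P0: load  L2  bus=[-]  L2: P0=E P1=I P2=I P3=I  mem[L2]=30
17. P3: load  L0  bus=[BusRd]  L0: P0=I P1=O P2=I P3=S  mem[L0]=30
18. P1: load  L0  bus=[-]  L0: P0=I P1=O P2=I P3=S  mem[L0]=30
19. P3: load  L0  bus=[-]  L0: P0=I P1=O P2=I P3=S  mem[L0]=30
20. P2: store L4 := 3  bus=[BusRdX,Flush]  L4: P0=I P1=I P2=M P3=I  mem[L4]=93
21. P3: store L2 := 9  bus=[BusRdX]  L2: P0=I P1=I P2=I P3=M  mem[L2]=30
22. P0: load  L1  bus=[BusRd]  L1: P0=S P1=I P2=S P3=O  mem[L1]=0
23. P0: load  L0  bus=[BusRd]  L0: P0=S P1=O P2=I P3=S  mem[L0]=30
24. P0: store L3 := 82  bus=[BusRdX,Flush]  L3: P0=M P1=I P2=I P3=I  mem[L3]=97
25. P0: store L4 := 67  bus=[BusRdX,Flush]  L4: P0=M P1=I P2=I P3=I  mem[L4]=3
26. P0: load  L1  bus=[-]  L1: P0=S P1=I P2=S P3=O  mem[L1]=0
27. P2: store L3 := 71  bus=[BusRdX,Flush]  L3: P0=I P1=I P2=M P3=I  mem[L3]=82
28. P3: load  L4  bus=[BusRd]  L4: P0=O P1=I P2=I P3=S  mem[L4]=3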